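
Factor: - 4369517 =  - 23^1*29^1*6551^1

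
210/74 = 2 + 31/37 = 2.84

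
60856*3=182568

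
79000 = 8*9875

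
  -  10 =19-29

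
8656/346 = 4328/173 = 25.02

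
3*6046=18138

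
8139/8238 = 2713/2746 = 0.99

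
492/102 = 82/17 = 4.82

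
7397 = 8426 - 1029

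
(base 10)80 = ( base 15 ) 55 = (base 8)120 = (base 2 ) 1010000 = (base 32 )2g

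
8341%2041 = 177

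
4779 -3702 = 1077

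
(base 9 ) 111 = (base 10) 91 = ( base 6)231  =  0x5B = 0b1011011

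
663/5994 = 221/1998 = 0.11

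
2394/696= 3  +  51/116  =  3.44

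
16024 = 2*8012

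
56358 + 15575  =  71933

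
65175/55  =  1185 = 1185.00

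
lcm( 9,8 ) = 72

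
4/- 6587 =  - 1+6583/6587 = -0.00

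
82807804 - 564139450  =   - 481331646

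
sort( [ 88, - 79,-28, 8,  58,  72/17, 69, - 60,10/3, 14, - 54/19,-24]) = [ - 79,  -  60,  -  28,-24, - 54/19,10/3, 72/17, 8, 14,  58,69,  88] 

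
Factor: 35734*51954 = 1856524236 = 2^2*3^1*7^1*17^1*1051^1*1237^1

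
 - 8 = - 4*2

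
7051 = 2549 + 4502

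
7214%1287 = 779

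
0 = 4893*0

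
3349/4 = 3349/4 = 837.25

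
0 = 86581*0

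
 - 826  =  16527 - 17353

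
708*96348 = 68214384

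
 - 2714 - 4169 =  - 6883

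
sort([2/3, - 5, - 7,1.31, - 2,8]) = [-7, - 5, - 2,2/3, 1.31,8] 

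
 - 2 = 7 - 9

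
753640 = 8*94205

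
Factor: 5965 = 5^1*1193^1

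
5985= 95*63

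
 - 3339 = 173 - 3512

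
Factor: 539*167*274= 24663562 = 2^1 * 7^2*11^1*137^1 *167^1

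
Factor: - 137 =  - 137^1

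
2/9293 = 2/9293 = 0.00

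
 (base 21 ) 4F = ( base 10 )99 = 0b1100011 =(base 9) 120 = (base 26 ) 3l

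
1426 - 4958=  - 3532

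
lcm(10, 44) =220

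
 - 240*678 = -162720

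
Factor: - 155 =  - 5^1* 31^1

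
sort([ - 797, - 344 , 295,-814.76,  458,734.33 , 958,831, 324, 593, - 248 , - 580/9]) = [ - 814.76, - 797, - 344 ,-248,- 580/9, 295,324,458, 593, 734.33,  831, 958 ] 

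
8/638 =4/319 = 0.01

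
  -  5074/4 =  - 2537/2 = - 1268.50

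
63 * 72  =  4536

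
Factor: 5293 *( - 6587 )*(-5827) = 203158302557 = 7^1*67^1*79^1  *941^1*5827^1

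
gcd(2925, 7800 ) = 975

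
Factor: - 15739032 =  - 2^3*3^1*43^1*101^1*151^1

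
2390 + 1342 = 3732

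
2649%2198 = 451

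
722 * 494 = 356668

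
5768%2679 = 410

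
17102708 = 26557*644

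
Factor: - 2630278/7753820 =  - 1315139/3876910 = - 2^( - 1)*5^( - 1)*7^1  *317^(  -  1 ) * 1223^(-1 )*187877^1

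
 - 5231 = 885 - 6116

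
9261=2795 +6466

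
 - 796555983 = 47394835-843950818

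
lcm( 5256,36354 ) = 436248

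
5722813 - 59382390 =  - 53659577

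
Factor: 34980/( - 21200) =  - 2^ ( - 2)*3^1*5^ ( - 1)*11^1 = - 33/20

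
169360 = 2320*73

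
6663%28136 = 6663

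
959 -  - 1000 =1959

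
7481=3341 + 4140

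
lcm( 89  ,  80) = 7120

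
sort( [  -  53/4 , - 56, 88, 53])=[-56,-53/4,53,88]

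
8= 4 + 4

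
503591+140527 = 644118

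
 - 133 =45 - 178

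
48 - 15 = 33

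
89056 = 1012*88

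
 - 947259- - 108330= - 838929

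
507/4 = 507/4=126.75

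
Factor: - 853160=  - 2^3* 5^1*7^1*11^1*277^1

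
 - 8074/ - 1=8074/1 =8074.00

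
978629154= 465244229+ 513384925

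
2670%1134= 402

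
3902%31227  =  3902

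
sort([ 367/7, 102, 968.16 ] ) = [ 367/7,102, 968.16 ]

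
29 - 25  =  4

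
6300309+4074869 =10375178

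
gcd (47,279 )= 1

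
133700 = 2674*50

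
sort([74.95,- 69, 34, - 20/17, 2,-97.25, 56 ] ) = [  -  97.25, - 69 , - 20/17,2, 34, 56,74.95 ]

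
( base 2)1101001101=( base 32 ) QD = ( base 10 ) 845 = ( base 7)2315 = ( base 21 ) 1j5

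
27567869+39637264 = 67205133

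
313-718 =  - 405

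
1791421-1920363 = - 128942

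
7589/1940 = 3 + 1769/1940 = 3.91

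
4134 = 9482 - 5348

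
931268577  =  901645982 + 29622595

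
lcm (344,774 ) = 3096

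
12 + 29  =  41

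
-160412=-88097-72315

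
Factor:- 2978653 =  - 43^1*53^1*1307^1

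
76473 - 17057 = 59416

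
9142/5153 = 1 + 3989/5153 = 1.77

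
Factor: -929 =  - 929^1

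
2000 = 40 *50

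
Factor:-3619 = -7^1*11^1*47^1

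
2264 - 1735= 529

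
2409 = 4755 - 2346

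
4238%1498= 1242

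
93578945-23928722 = 69650223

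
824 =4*206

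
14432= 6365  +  8067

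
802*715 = 573430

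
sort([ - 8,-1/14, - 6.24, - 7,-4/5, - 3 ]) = [ - 8, - 7, - 6.24, - 3, - 4/5,-1/14 ]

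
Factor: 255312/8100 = 788/25  =  2^2*5^( - 2 )*197^1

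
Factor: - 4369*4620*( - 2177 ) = 2^2*3^1*5^1*7^2*11^1*17^1 * 257^1*311^1 = 43942266060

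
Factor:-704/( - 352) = 2^1 = 2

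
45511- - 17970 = 63481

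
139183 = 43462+95721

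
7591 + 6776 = 14367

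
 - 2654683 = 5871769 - 8526452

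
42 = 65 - 23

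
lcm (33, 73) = 2409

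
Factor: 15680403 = 3^2*383^1*4549^1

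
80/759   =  80/759 = 0.11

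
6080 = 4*1520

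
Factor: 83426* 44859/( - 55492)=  - 2^ ( - 1)*3^1 * 7^1* 19^1*59^1* 101^1*787^1* 13873^ (  -  1) = - 1871203467/27746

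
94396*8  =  755168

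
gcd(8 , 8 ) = 8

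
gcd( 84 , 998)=2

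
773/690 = 773/690 = 1.12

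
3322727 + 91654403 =94977130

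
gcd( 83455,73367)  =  1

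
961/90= 961/90= 10.68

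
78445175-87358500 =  - 8913325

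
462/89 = 5 + 17/89=5.19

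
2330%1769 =561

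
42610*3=127830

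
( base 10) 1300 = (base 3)1210011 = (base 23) 2AC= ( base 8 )2424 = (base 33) 16d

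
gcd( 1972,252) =4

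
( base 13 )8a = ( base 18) 66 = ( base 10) 114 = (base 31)3l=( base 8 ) 162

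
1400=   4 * 350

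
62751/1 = 62751= 62751.00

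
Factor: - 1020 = -2^2*3^1*5^1*17^1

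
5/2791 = 5/2791 = 0.00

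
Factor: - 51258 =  - 2^1*3^1*8543^1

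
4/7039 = 4/7039=0.00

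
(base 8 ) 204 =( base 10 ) 132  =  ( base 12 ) B0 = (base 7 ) 246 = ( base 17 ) 7d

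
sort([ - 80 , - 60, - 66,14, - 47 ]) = [-80, - 66,  -  60 , - 47,  14]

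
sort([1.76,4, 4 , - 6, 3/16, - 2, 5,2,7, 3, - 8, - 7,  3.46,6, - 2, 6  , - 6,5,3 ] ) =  [-8, - 7,- 6 ,- 6,- 2, - 2,3/16,1.76, 2,  3,3,3.46,  4,4,5, 5, 6,6 , 7]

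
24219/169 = 143+4/13 = 143.31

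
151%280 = 151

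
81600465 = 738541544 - 656941079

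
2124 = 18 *118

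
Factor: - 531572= - 2^2*132893^1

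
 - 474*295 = -139830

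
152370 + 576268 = 728638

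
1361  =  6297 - 4936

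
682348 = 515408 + 166940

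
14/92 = 7/46 = 0.15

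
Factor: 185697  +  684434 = 870131 = 870131^1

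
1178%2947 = 1178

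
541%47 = 24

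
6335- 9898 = - 3563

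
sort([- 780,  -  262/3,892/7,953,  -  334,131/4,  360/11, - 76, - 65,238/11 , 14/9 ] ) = [ - 780 , - 334,- 262/3, - 76, -65,14/9,238/11, 360/11 , 131/4 , 892/7,953 ] 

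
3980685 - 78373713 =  - 74393028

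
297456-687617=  - 390161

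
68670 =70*981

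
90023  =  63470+26553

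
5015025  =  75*66867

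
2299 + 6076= 8375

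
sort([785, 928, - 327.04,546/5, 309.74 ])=[ - 327.04, 546/5,309.74, 785,928] 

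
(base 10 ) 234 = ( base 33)73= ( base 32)7a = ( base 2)11101010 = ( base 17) DD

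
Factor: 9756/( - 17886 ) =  - 2^1*3^1* 11^( - 1) = - 6/11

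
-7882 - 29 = -7911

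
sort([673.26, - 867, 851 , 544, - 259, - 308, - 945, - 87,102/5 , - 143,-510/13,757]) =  [ - 945, - 867, - 308, - 259, - 143,- 87, - 510/13,102/5, 544,673.26,757, 851]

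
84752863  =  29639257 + 55113606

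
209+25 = 234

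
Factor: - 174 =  - 2^1 * 3^1*29^1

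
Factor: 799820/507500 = 197/125 = 5^ ( - 3 )*197^1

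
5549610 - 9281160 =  - 3731550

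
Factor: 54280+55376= 2^3*3^2*1523^1 = 109656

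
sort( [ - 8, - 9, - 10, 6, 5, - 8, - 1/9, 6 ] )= [ - 10, - 9, - 8,  -  8, - 1/9,5,6, 6 ] 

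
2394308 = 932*2569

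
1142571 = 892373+250198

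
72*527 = 37944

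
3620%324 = 56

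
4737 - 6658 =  - 1921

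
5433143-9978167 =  - 4545024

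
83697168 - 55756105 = 27941063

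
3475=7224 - 3749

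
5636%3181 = 2455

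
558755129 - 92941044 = 465814085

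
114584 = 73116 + 41468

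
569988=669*852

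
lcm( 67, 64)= 4288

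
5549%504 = 5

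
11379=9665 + 1714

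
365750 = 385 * 950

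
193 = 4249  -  4056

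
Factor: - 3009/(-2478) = 2^( - 1)*7^( - 1)*17^1  =  17/14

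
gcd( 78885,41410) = 5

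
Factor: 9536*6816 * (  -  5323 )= -345981032448 = - 2^11*3^1 * 71^1*149^1  *  5323^1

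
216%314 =216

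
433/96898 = 433/96898 = 0.00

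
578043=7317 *79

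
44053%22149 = 21904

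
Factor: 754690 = 2^1*5^1*163^1 * 463^1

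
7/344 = 7/344 = 0.02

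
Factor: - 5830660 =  - 2^2*5^1*11^1*17^1*1559^1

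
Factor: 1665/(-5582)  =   - 2^(  -  1 ) * 3^2 * 5^1*37^1*2791^ (  -  1 )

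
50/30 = 1  +  2/3  =  1.67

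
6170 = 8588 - 2418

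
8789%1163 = 648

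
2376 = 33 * 72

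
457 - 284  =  173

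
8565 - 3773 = 4792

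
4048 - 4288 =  - 240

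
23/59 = 23/59= 0.39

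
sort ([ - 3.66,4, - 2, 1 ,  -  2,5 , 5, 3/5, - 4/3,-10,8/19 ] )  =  [ - 10, - 3.66, - 2, - 2, - 4/3,8/19,  3/5,1, 4, 5, 5 ] 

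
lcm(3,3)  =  3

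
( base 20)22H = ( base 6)3545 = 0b1101011001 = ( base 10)857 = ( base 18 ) 2bb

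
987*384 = 379008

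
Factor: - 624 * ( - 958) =2^5*3^1*13^1*479^1 = 597792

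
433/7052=433/7052 = 0.06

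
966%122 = 112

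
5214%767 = 612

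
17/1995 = 17/1995=0.01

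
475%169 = 137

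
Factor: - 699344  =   - 2^4*109^1*401^1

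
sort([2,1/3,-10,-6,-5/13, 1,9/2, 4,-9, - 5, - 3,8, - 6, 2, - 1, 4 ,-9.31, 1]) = [- 10, -9.31,- 9, - 6,-6,-5,-3,-1,-5/13,  1/3, 1, 1, 2, 2,4, 4,9/2, 8 ] 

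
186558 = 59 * 3162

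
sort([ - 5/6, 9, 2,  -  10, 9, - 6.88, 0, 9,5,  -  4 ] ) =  [-10, -6.88, - 4,  -  5/6, 0, 2, 5,9, 9, 9] 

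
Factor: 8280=2^3*3^2*5^1*23^1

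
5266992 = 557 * 9456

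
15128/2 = 7564 = 7564.00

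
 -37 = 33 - 70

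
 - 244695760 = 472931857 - 717627617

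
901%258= 127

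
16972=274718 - 257746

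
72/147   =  24/49 = 0.49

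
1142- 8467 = - 7325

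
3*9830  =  29490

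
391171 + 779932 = 1171103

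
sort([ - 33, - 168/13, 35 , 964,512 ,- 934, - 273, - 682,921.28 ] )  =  [ - 934, - 682, - 273 , - 33,  -  168/13 , 35 , 512,921.28,964 ] 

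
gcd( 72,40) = 8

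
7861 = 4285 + 3576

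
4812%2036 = 740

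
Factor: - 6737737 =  - 37^1 * 182101^1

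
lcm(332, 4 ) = 332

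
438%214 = 10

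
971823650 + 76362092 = 1048185742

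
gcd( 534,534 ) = 534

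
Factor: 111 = 3^1*37^1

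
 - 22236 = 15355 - 37591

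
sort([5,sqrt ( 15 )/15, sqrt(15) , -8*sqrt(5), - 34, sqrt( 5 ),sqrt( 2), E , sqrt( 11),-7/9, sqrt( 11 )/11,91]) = [  -  34, - 8*sqrt(5), - 7/9, sqrt( 15) /15, sqrt(11)/11,sqrt( 2), sqrt( 5 ),E,sqrt( 11),sqrt( 15 ),5, 91]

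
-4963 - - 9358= 4395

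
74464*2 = 148928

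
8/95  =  8/95 = 0.08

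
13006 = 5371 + 7635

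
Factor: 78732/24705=2^2*3^5*5^ (  -  1) * 61^(-1) = 972/305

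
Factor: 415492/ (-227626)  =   - 418/229 = -2^1*11^1*19^1*229^(-1)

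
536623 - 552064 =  - 15441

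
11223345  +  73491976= 84715321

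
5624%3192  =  2432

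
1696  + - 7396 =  - 5700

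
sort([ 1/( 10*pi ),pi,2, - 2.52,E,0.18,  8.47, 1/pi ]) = [ - 2.52, 1/( 10* pi),0.18,1/pi,2,E,pi,  8.47 ]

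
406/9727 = 406/9727= 0.04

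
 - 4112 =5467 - 9579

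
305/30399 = 305/30399 = 0.01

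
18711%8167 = 2377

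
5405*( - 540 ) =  - 2918700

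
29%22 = 7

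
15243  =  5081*3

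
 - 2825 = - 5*565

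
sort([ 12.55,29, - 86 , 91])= [-86, 12.55,29, 91 ] 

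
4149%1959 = 231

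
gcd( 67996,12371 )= 89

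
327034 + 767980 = 1095014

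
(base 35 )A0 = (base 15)185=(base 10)350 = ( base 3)110222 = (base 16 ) 15E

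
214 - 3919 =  - 3705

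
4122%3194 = 928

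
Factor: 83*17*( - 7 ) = -9877 = - 7^1*17^1*83^1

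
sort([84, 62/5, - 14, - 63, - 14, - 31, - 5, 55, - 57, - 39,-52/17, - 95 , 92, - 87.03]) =[ - 95, - 87.03, - 63, - 57,-39,-31,-14 , - 14,-5,-52/17,  62/5,55, 84, 92]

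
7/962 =7/962 = 0.01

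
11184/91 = 11184/91 = 122.90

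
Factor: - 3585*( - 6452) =2^2*3^1 *5^1* 239^1 * 1613^1 = 23130420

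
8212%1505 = 687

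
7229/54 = 133 + 47/54 = 133.87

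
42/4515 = 2/215= 0.01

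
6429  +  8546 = 14975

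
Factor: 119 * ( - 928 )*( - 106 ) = 11705792 = 2^6*7^1*17^1*29^1*53^1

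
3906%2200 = 1706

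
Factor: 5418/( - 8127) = -2/3 = -2^1*3^ ( - 1 )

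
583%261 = 61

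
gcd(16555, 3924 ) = 1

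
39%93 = 39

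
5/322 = 5/322 = 0.02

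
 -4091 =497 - 4588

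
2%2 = 0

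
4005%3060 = 945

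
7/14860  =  7/14860 = 0.00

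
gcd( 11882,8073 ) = 13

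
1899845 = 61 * 31145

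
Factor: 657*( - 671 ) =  - 440847 = -3^2 * 11^1 * 61^1*73^1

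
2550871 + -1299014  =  1251857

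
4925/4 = 1231 + 1/4 = 1231.25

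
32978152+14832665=47810817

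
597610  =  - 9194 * ( - 65)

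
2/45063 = 2/45063 = 0.00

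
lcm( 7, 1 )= 7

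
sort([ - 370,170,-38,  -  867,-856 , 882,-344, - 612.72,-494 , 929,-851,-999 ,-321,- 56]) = [- 999,-867,  -  856, - 851, - 612.72, - 494, - 370,-344,-321, - 56,-38, 170, 882,929 ]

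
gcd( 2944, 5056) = 64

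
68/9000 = 17/2250 = 0.01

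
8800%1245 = 85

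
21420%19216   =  2204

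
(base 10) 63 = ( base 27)29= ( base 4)333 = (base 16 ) 3f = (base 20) 33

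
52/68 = 13/17  =  0.76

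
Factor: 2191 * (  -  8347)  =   -18288277 = - 7^1*17^1*313^1*491^1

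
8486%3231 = 2024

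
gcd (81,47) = 1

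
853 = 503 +350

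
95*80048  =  7604560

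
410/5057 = 410/5057 = 0.08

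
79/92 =79/92 = 0.86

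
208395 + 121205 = 329600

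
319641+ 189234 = 508875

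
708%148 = 116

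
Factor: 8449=7^1*17^1*71^1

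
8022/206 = 4011/103  =  38.94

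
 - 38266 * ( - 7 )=267862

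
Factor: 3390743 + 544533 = 3935276 = 2^2*983819^1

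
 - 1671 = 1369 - 3040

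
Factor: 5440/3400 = 8/5 = 2^3 * 5^( - 1 )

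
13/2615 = 13/2615 = 0.00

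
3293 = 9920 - 6627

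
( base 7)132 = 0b1001000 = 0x48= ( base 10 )72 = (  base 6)200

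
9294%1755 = 519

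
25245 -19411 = 5834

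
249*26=6474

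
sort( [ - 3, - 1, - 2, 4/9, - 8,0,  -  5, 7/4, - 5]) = [ - 8, - 5, - 5 , - 3 , - 2, - 1, 0, 4/9, 7/4]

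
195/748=195/748  =  0.26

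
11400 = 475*24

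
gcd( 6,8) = 2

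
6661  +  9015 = 15676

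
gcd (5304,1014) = 78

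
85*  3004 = 255340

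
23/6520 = 23/6520 = 0.00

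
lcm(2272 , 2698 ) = 43168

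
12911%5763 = 1385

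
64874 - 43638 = 21236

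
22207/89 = 22207/89 = 249.52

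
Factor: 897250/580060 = 925/598 = 2^ (-1)*5^2 * 13^(  -  1)*23^(-1)*37^1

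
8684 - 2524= 6160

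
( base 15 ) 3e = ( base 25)29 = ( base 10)59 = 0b111011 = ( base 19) 32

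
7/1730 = 7/1730 = 0.00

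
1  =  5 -4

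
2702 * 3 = 8106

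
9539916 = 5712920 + 3826996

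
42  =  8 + 34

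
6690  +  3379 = 10069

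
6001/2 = 6001/2 = 3000.50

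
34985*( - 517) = -18087245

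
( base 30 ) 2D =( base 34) 25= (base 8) 111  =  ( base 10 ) 73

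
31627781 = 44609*709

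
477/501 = 159/167 = 0.95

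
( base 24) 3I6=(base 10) 2166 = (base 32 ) 23M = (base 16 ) 876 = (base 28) 2la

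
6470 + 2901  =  9371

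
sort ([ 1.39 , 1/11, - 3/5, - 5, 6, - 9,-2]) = [ - 9 ,-5, - 2, - 3/5, 1/11, 1.39, 6] 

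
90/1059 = 30/353=0.08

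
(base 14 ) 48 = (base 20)34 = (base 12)54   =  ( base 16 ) 40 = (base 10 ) 64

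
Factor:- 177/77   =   - 3^1*7^( - 1)*11^( - 1)*59^1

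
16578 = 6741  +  9837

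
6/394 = 3/197=0.02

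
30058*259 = 7785022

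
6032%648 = 200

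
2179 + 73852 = 76031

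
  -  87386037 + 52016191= - 35369846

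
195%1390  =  195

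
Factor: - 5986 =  - 2^1* 41^1*73^1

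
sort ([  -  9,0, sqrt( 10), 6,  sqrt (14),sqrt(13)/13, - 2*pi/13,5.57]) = [-9,-2*pi/13, 0, sqrt(13 )/13,sqrt ( 10) , sqrt(14), 5.57,  6]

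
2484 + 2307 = 4791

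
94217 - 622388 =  - 528171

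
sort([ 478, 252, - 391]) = [ - 391, 252,478] 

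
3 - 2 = 1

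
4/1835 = 4/1835 = 0.00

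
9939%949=449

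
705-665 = 40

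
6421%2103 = 112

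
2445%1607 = 838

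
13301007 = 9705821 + 3595186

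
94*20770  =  1952380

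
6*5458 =32748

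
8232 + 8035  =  16267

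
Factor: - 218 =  - 2^1*109^1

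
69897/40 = 69897/40 = 1747.42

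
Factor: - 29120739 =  - 3^1*37^1*262349^1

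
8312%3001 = 2310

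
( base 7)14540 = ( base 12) 2412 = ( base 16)FCE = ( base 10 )4046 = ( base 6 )30422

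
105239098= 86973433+18265665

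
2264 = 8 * 283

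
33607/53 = 634 + 5/53   =  634.09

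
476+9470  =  9946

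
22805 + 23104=45909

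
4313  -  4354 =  -41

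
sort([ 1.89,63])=[1.89, 63]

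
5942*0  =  0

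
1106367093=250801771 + 855565322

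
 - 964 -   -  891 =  - 73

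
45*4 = 180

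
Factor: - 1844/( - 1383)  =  4/3 = 2^2 *3^( - 1 ) 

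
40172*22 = 883784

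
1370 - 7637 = -6267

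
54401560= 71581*760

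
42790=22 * 1945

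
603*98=59094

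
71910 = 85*846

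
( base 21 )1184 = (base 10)9874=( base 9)14481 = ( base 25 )fjo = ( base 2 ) 10011010010010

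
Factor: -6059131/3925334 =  -2^(  -  1 )*7^( - 1 )*13^1 * 17^( -1 )*16493^ (-1 )*466087^1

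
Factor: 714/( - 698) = - 357/349 = - 3^1 * 7^1*17^1*349^( - 1)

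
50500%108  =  64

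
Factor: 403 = 13^1*31^1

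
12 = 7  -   - 5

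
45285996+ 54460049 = 99746045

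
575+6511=7086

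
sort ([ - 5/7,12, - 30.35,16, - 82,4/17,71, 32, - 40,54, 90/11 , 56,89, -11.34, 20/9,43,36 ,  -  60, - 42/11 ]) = [ - 82,  -  60,-40,- 30.35, -11.34, - 42/11, - 5/7, 4/17,20/9, 90/11, 12,16, 32,  36, 43,54,56, 71, 89 ]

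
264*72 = 19008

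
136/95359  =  136/95359 = 0.00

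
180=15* 12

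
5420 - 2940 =2480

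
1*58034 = 58034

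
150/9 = 50/3 = 16.67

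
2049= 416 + 1633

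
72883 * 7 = 510181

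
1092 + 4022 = 5114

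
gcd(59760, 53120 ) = 6640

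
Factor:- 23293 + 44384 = 21091 = 7^1*23^1*131^1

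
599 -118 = 481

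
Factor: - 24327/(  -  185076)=2^( - 2 )*3^1*17^1 *97^( - 1) = 51/388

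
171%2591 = 171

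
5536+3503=9039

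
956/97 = 9+83/97 = 9.86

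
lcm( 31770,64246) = 2891070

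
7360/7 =7360/7 = 1051.43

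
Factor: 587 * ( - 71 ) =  - 41677 = -71^1* 587^1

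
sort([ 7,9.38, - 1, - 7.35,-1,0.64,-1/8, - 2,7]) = [ - 7.35, -2,-1, - 1,  -  1/8, 0.64,7,7,9.38] 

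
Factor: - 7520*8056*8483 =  - 513909640960 = -2^8*5^1*17^1 * 19^1*47^1  *  53^1 * 499^1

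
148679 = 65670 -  - 83009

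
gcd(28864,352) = 352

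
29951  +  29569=59520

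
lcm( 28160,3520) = 28160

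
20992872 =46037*456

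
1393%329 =77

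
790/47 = 790/47 = 16.81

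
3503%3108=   395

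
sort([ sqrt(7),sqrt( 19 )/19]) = [ sqrt(19 ) /19,sqrt(7) ]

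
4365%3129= 1236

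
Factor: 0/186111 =0=0^1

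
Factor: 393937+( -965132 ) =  - 571195 = - 5^1*71^1* 1609^1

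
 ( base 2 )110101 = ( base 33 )1k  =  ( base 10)53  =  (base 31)1M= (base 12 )45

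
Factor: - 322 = -2^1  *  7^1 * 23^1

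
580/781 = 580/781 =0.74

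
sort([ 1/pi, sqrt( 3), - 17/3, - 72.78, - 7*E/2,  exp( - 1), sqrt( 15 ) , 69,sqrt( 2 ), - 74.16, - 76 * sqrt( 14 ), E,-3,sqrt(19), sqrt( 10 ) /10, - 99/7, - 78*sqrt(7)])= [ - 76*sqrt( 14),-78*sqrt( 7), -74.16,- 72.78, - 99/7, - 7*E/2,  -  17/3,-3, sqrt( 10)/10,1/pi,exp ( - 1),sqrt( 2) , sqrt( 3),E  ,  sqrt( 15 ), sqrt( 19 ), 69]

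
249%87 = 75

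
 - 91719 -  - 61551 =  - 30168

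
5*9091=45455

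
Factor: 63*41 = 2583 =3^2*7^1*41^1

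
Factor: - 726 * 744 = -2^4*3^2 * 11^2*31^1 = - 540144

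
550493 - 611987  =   - 61494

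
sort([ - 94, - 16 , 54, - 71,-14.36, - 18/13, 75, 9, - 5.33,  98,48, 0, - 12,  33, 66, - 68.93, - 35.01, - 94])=[  -  94, - 94 , - 71, - 68.93, - 35.01, - 16, - 14.36, - 12,  -  5.33, - 18/13,  0, 9, 33,48, 54,  66, 75,98]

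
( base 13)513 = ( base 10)861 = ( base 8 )1535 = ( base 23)1ea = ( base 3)1011220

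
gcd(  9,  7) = 1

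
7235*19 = 137465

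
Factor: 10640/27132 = 20/51  =  2^2*3^(  -  1)*5^1*17^( - 1 )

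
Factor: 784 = 2^4*7^2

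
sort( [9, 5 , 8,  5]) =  [5,5, 8, 9]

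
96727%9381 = 2917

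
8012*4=32048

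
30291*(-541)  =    -  16387431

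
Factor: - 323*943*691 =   -  17^1*19^1*23^1*41^1 * 691^1=-210470999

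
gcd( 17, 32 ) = 1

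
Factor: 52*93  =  2^2 * 3^1*13^1*31^1 = 4836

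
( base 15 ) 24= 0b100010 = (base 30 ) 14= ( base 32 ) 12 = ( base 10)34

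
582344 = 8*72793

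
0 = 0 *19790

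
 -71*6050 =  - 429550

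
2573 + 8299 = 10872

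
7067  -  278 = 6789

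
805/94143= 115/13449 = 0.01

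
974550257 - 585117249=389433008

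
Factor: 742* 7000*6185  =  2^4*5^4 * 7^2*53^1*1237^1 = 32124890000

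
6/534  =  1/89 = 0.01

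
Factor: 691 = 691^1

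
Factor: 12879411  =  3^1*149^1*28813^1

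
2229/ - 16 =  - 140 + 11/16=- 139.31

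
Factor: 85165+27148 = 31^1*3623^1 = 112313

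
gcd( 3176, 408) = 8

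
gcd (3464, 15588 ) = 1732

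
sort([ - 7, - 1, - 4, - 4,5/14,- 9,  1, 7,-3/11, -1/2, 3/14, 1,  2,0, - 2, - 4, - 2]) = [ - 9, - 7,  -  4, -4, - 4, - 2,-2, - 1, - 1/2, - 3/11, 0, 3/14, 5/14,1, 1 , 2, 7 ] 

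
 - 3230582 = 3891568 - 7122150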